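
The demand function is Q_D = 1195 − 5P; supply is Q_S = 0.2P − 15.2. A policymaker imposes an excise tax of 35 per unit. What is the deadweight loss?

In inverse form: demand P = 239 − 0.2Q, supply P = 76 + 5Q.
Competitive equilibrium: 239 − 0.2Q = 76 + 5Q → Q* = 31.3462, P* = 232.7308.
With the tax, the buyer price exceeds the seller price by 35: (239 − 0.2Q) − (76 + 5Q) = 35 → Q' = 24.6154.
ΔQ = 31.3462 − 24.6154 = 6.7308; the wedge equals the tax, 35.
Welfare loss = ½ × 6.7308 × 35 = 117.79.

117.79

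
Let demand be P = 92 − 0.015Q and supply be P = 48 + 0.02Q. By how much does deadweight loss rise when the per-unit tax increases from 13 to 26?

7242.86

Competitive equilibrium: 92 − 0.015Q = 48 + 0.02Q → Q* = 1257.1429, P* = 73.1429.
For a per-unit tax t: ΔQ = t/0.035, so DWL = ½·t·(t/0.035) = t²/0.07.
At t = 13: DWL = 2414.286. At t = 26: DWL = 9657.143.
Increase = 9657.143 − 2414.286 = 7242.86.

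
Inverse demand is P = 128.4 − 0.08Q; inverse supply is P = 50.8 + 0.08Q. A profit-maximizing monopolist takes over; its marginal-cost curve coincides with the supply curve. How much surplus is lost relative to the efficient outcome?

Competitive equilibrium: 128.4 − 0.08Q = 50.8 + 0.08Q → Q* = 485, P* = 89.6.
Marginal revenue: MR = 128.4 − 0.16Q. Set MR = MC: 128.4 − 0.16Q = 50.8 + 0.08Q → Q_m = 323.33333.
Price P_m = 128.4 − 0.08·323.33333 = 102.53333; MC(Q_m) = 50.8 + 0.08·323.33333 = 76.66667.
Competitive Q* = 485, so ΔQ = 161.66667; wedge = 102.53333 − 76.66667 = 25.86666.
The triangle = ½ × 161.66667 × 25.86666 = 2090.89.

2090.89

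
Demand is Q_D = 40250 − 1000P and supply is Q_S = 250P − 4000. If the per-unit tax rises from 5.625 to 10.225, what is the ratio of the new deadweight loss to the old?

3.304

In inverse form: demand P = 40.25 − 0.001Q, supply P = 16 + 0.004Q.
Competitive equilibrium: 40.25 − 0.001Q = 16 + 0.004Q → Q* = 4850, P* = 35.4.
For a per-unit tax t: ΔQ = t/0.005, so DWL = ½·t·(t/0.005) = t²/0.01.
At t = 5.625: DWL = 3164.0625. At t = 10.225: DWL = 10455.0625.
Ratio = (10.225/5.625)² = 3.304.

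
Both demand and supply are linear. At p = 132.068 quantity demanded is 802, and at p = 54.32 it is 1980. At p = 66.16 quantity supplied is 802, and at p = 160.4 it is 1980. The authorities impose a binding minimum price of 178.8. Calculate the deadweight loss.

Demand slope = (54.32 − 132.068)/(1980 − 802) = −0.066, so p = 185 − 0.066q.
Supply slope = (160.4 − 66.16)/(1980 − 802) = 0.08, so p = 2 + 0.08q.
Competitive equilibrium: 185 − 0.066q = 2 + 0.08q → q* = 1253.424658, p* = 102.273973.
At the floor p = 178.8, quantity demanded = (185 − 178.8)/0.066 = 93.939394.
Sellers' marginal cost at q' = 93.939394: 2 + 0.08·93.939394 = 9.515152.
Δq = 1253.424658 − 93.939394 = 1159.485264; wedge = 178.8 − 9.515152 = 169.284848.
Welfare loss = ½ × 1159.485264 × 169.284848 = 98141.64.

98141.64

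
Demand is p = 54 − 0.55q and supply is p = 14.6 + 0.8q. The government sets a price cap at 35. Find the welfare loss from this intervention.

Competitive equilibrium: 54 − 0.55q = 14.6 + 0.8q → q* = 29.1852, p* = 37.9481.
At the ceiling p = 35, quantity supplied = (35 − 14.6)/0.8 = 25.5.
Willingness to pay at q' = 25.5: 54 − 0.55·25.5 = 39.975.
Δq = 29.1852 − 25.5 = 3.6852; wedge = 39.975 − 35 = 4.975.
DWL = ½ × 3.6852 × 4.975 = 9.17.

9.17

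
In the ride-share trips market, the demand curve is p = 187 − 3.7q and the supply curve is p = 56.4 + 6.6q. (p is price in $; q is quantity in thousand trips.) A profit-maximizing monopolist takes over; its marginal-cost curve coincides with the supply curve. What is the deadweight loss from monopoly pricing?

Competitive equilibrium: 187 − 3.7q = 56.4 + 6.6q → q* = 12.6796, p* = 140.0854.
Marginal revenue: MR = 187 − 7.4q. Set MR = MC: 187 − 7.4q = 56.4 + 6.6q → q_m = 9.3286.
Price p_m = 187 − 3.7·9.3286 = 152.4842; MC(q_m) = 56.4 + 6.6·9.3286 = 117.9688.
Competitive q* = 12.6796, so Δq = 3.351; wedge = 152.4842 − 117.9688 = 34.5154.
DWL = ½ × 3.351 × 34.5154 = $57.83 thousand.

$57.83 thousand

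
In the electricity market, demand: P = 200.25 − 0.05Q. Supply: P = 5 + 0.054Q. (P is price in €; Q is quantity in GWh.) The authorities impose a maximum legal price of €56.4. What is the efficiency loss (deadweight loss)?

€44545.62

Competitive equilibrium: 200.25 − 0.05Q = 5 + 0.054Q → Q* = 1877.40385, P* = 106.37981.
At the ceiling P = 56.4, quantity supplied = (56.4 − 5)/0.054 = 951.85185.
Willingness to pay at Q' = 951.85185: 200.25 − 0.05·951.85185 = 152.65741.
ΔQ = 1877.40385 − 951.85185 = 925.552; wedge = 152.65741 − 56.4 = 96.25741.
Deadweight loss = ½ × 925.552 × 96.25741 = €44545.62.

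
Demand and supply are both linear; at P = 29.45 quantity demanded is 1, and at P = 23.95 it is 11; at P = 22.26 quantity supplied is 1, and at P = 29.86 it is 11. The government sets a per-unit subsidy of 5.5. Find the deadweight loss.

11.55

Demand slope = (23.95 − 29.45)/(11 − 1) = −0.55, so P = 30 − 0.55Q.
Supply slope = (29.86 − 22.26)/(11 − 1) = 0.76, so P = 21.5 + 0.76Q.
Competitive equilibrium: 30 − 0.55Q = 21.5 + 0.76Q → Q* = 6.4885, P* = 26.4313.
The subsidy lowers effective supply by 5.5: P = 16 + 0.76Q.
New quantity: 30 − 0.55Q = 16 + 0.76Q → Q' = 10.687.
Overproduction ΔQ = 10.687 − 6.4885 = 4.1985; wedge = subsidy = 5.5.
DWL = ½ × 4.1985 × 5.5 = 11.55.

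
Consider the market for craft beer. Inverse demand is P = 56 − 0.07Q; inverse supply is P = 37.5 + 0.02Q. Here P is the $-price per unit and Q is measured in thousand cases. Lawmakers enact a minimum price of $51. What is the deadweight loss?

$809.55 thousand

Competitive equilibrium: 56 − 0.07Q = 37.5 + 0.02Q → Q* = 205.5556, P* = 41.6111.
At the floor P = 51, quantity demanded = (56 − 51)/0.07 = 71.4286.
Sellers' marginal cost at Q' = 71.4286: 37.5 + 0.02·71.4286 = 38.9286.
ΔQ = 205.5556 − 71.4286 = 134.127; wedge = 51 − 38.9286 = 12.0714.
DWL = ½ × 134.127 × 12.0714 = $809.55 thousand.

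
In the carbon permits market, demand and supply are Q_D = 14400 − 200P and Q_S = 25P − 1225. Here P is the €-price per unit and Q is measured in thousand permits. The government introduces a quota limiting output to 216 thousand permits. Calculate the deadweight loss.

In inverse form: demand P = 72 − 0.005Q, supply P = 49 + 0.04Q.
Competitive equilibrium: 72 − 0.005Q = 49 + 0.04Q → Q* = 511.1111, P* = 69.4444.
At Q = 216: demand price = 72 − 0.005·216 = 70.92; supply price = 49 + 0.04·216 = 57.64.
ΔQ = 511.1111 − 216 = 295.1111; wedge = 70.92 − 57.64 = 13.28.
Welfare loss = ½ × 295.1111 × 13.28 = €1959.54 thousand.

€1959.54 thousand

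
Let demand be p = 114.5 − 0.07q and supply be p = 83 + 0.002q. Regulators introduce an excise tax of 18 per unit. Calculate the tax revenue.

Competitive equilibrium: 114.5 − 0.07q = 83 + 0.002q → q* = 437.5, p* = 83.875.
With the tax, the buyer price exceeds the seller price by 18: (114.5 − 0.07q) − (83 + 0.002q) = 18 → q' = 187.5.
Tax revenue = 18 × 187.5 = 3375.

3375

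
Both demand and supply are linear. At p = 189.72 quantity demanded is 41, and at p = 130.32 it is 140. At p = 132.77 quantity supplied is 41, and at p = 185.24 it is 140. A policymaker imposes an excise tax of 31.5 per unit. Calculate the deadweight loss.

Demand slope = (130.32 − 189.72)/(140 − 41) = −0.6, so p = 214.32 − 0.6q.
Supply slope = (185.24 − 132.77)/(140 − 41) = 0.53, so p = 111.04 + 0.53q.
Competitive equilibrium: 214.32 − 0.6q = 111.04 + 0.53q → q* = 91.3982, p* = 159.4811.
With the tax, the buyer price exceeds the seller price by 31.5: (214.32 − 0.6q) − (111.04 + 0.53q) = 31.5 → q' = 63.5221.
Δq = 91.3982 − 63.5221 = 27.8761; the wedge equals the tax, 31.5.
Deadweight loss = ½ × 27.8761 × 31.5 = 439.05.

439.05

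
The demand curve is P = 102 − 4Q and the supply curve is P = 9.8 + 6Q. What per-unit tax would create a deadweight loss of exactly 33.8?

26

Competitive equilibrium: 102 − 4Q = 9.8 + 6Q → Q* = 9.22, P* = 65.12.
A tax t gives ΔQ = t/10 and wedge t, so DWL = t²/20.
t²/20 = 33.8 → t² = 676 → t = 26.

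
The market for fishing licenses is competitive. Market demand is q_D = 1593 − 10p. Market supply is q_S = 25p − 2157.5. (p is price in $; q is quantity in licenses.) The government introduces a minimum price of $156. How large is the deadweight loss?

$16699.37

In inverse form: demand p = 159.3 − 0.1q, supply p = 86.3 + 0.04q.
Competitive equilibrium: 159.3 − 0.1q = 86.3 + 0.04q → q* = 521.4286, p* = 107.1571.
At the floor p = 156, quantity demanded = (159.3 − 156)/0.1 = 33.
Sellers' marginal cost at q' = 33: 86.3 + 0.04·33 = 87.62.
Δq = 521.4286 − 33 = 488.4286; wedge = 156 − 87.62 = 68.38.
The triangle = ½ × 488.4286 × 68.38 = $16699.37.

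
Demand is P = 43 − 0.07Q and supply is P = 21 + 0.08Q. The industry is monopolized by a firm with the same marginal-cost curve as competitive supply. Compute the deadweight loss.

163.33

Competitive equilibrium: 43 − 0.07Q = 21 + 0.08Q → Q* = 146.6667, P* = 32.7333.
Marginal revenue: MR = 43 − 0.14Q. Set MR = MC: 43 − 0.14Q = 21 + 0.08Q → Q_m = 100.
Price P_m = 43 − 0.07·100 = 36; MC(Q_m) = 21 + 0.08·100 = 29.
Competitive Q* = 146.6667, so ΔQ = 46.6667; wedge = 36 − 29 = 7.
Deadweight loss = ½ × 46.6667 × 7 = 163.33.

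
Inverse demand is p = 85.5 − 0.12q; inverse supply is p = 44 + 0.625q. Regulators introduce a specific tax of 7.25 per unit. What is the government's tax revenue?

333.31

Competitive equilibrium: 85.5 − 0.12q = 44 + 0.625q → q* = 55.7047, p* = 78.8154.
With the tax, the buyer price exceeds the seller price by 7.25: (85.5 − 0.12q) − (44 + 0.625q) = 7.25 → q' = 45.9732.
Tax revenue = 7.25 × 45.9732 = 333.31.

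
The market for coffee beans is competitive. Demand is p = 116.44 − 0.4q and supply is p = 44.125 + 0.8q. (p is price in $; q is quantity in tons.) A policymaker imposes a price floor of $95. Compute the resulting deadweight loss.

$26.63

Competitive equilibrium: 116.44 − 0.4q = 44.125 + 0.8q → q* = 60.2625, p* = 92.335.
At the floor p = 95, quantity demanded = (116.44 − 95)/0.4 = 53.6.
Sellers' marginal cost at q' = 53.6: 44.125 + 0.8·53.6 = 87.005.
Δq = 60.2625 − 53.6 = 6.6625; wedge = 95 − 87.005 = 7.995.
Welfare loss = ½ × 6.6625 × 7.995 = $26.63.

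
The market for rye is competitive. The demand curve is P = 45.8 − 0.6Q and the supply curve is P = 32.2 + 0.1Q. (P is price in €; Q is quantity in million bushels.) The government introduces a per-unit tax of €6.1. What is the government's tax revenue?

Competitive equilibrium: 45.8 − 0.6Q = 32.2 + 0.1Q → Q* = 19.4286, P* = 34.1429.
With the tax, the buyer price exceeds the seller price by 6.1: (45.8 − 0.6Q) − (32.2 + 0.1Q) = 6.1 → Q' = 10.7143.
Tax revenue = 6.1 × 10.7143 = €65.36 million.

€65.36 million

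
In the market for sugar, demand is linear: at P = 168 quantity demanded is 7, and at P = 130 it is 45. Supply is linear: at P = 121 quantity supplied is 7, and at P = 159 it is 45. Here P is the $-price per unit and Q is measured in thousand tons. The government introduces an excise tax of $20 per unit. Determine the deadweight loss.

Demand slope = (130 − 168)/(45 − 7) = −1, so P = 175 − Q.
Supply slope = (159 − 121)/(45 − 7) = 1, so P = 114 + Q.
Competitive equilibrium: 175 − Q = 114 + Q → Q* = 30.5, P* = 144.5.
With the tax, the buyer price exceeds the seller price by 20: (175 − Q) − (114 + Q) = 20 → Q' = 20.5.
ΔQ = 30.5 − 20.5 = 10; the wedge equals the tax, 20.
Welfare loss = ½ × 10 × 20 = $100 thousand.

$100 thousand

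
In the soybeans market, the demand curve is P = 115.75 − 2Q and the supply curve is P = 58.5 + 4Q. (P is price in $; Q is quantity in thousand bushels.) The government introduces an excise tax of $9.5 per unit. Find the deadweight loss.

Competitive equilibrium: 115.75 − 2Q = 58.5 + 4Q → Q* = 9.5417, P* = 96.6667.
With the tax, the buyer price exceeds the seller price by 9.5: (115.75 − 2Q) − (58.5 + 4Q) = 9.5 → Q' = 7.9583.
ΔQ = 9.5417 − 7.9583 = 1.5834; the wedge equals the tax, 9.5.
Welfare loss = ½ × 1.5834 × 9.5 = $7.52 thousand.

$7.52 thousand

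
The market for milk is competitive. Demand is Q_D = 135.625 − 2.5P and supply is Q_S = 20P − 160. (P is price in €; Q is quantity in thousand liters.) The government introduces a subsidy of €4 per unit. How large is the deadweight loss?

€17.78 thousand

In inverse form: demand P = 54.25 − 0.4Q, supply P = 8 + 0.05Q.
Competitive equilibrium: 54.25 − 0.4Q = 8 + 0.05Q → Q* = 102.7778, P* = 13.1389.
The subsidy lowers effective supply by 4: P = 4 + 0.05Q.
New quantity: 54.25 − 0.4Q = 4 + 0.05Q → Q' = 111.6667.
Overproduction ΔQ = 111.6667 − 102.7778 = 8.8889; wedge = subsidy = 4.
DWL = ½ × 8.8889 × 4 = €17.78 thousand.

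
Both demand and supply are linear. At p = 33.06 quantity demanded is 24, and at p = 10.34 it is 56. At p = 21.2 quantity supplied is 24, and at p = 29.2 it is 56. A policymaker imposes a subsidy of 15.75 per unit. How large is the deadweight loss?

129.20

Demand slope = (10.34 − 33.06)/(56 − 24) = −0.71, so p = 50.1 − 0.71q.
Supply slope = (29.2 − 21.2)/(56 − 24) = 0.25, so p = 15.2 + 0.25q.
Competitive equilibrium: 50.1 − 0.71q = 15.2 + 0.25q → q* = 36.3542, p* = 24.2885.
The subsidy lowers effective supply by 15.75: p = 0.25q − 0.55.
New quantity: 50.1 − 0.71q = 0.25q − 0.55 → q' = 52.7604.
Overproduction Δq = 52.7604 − 36.3542 = 16.4062; wedge = subsidy = 15.75.
Welfare loss = ½ × 16.4062 × 15.75 = 129.20.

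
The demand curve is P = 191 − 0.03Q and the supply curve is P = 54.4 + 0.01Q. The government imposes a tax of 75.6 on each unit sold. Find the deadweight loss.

71442

Competitive equilibrium: 191 − 0.03Q = 54.4 + 0.01Q → Q* = 3415, P* = 88.55.
With the tax, the buyer price exceeds the seller price by 75.6: (191 − 0.03Q) − (54.4 + 0.01Q) = 75.6 → Q' = 1525.
ΔQ = 3415 − 1525 = 1890; the wedge equals the tax, 75.6.
Welfare loss = ½ × 1890 × 75.6 = 71442.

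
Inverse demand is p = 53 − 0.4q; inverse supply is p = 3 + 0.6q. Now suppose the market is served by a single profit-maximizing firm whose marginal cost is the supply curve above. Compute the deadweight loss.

102.04

Competitive equilibrium: 53 − 0.4q = 3 + 0.6q → q* = 50, p* = 33.
Marginal revenue: MR = 53 − 0.8q. Set MR = MC: 53 − 0.8q = 3 + 0.6q → q_m = 35.7143.
Price p_m = 53 − 0.4·35.7143 = 38.7143; MC(q_m) = 3 + 0.6·35.7143 = 24.4286.
Competitive q* = 50, so Δq = 14.2857; wedge = 38.7143 − 24.4286 = 14.2857.
The triangle = ½ × 14.2857 × 14.2857 = 102.04.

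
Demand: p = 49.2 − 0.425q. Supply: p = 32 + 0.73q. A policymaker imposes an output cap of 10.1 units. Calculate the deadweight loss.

13.26

Competitive equilibrium: 49.2 − 0.425q = 32 + 0.73q → q* = 14.8918, p* = 42.871.
At q = 10.1: demand price = 49.2 − 0.425·10.1 = 44.9075; supply price = 32 + 0.73·10.1 = 39.373.
Δq = 14.8918 − 10.1 = 4.7918; wedge = 44.9075 − 39.373 = 5.5345.
The triangle = ½ × 4.7918 × 5.5345 = 13.26.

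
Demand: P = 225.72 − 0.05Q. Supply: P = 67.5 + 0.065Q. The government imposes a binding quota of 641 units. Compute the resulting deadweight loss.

31048.24

Competitive equilibrium: 225.72 − 0.05Q = 67.5 + 0.065Q → Q* = 1375.8261, P* = 156.9287.
At Q = 641: demand price = 225.72 − 0.05·641 = 193.67; supply price = 67.5 + 0.065·641 = 109.165.
ΔQ = 1375.8261 − 641 = 734.8261; wedge = 193.67 − 109.165 = 84.505.
DWL = ½ × 734.8261 × 84.505 = 31048.24.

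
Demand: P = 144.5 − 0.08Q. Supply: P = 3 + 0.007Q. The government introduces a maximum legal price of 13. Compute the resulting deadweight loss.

1703.06

Competitive equilibrium: 144.5 − 0.08Q = 3 + 0.007Q → Q* = 1626.4368, P* = 14.3851.
At the ceiling P = 13, quantity supplied = (13 − 3)/0.007 = 1428.5714.
Willingness to pay at Q' = 1428.5714: 144.5 − 0.08·1428.5714 = 30.2143.
ΔQ = 1626.4368 − 1428.5714 = 197.8654; wedge = 30.2143 − 13 = 17.2143.
Welfare loss = ½ × 197.8654 × 17.2143 = 1703.06.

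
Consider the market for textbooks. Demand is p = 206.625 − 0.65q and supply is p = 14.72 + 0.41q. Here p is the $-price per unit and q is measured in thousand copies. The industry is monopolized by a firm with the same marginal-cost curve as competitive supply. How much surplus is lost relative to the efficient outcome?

$2509.99 thousand

Competitive equilibrium: 206.625 − 0.65q = 14.72 + 0.41q → q* = 181.0425, p* = 88.9474.
Marginal revenue: MR = 206.625 − 1.3q. Set MR = MC: 206.625 − 1.3q = 14.72 + 0.41q → q_m = 112.2251.
Price p_m = 206.625 − 0.65·112.2251 = 133.6787; MC(q_m) = 14.72 + 0.41·112.2251 = 60.7323.
Competitive q* = 181.0425, so Δq = 68.8174; wedge = 133.6787 − 60.7323 = 72.9464.
The triangle = ½ × 68.8174 × 72.9464 = $2509.99 thousand.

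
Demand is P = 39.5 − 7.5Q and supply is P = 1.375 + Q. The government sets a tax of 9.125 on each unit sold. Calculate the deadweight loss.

Competitive equilibrium: 39.5 − 7.5Q = 1.375 + Q → Q* = 4.4853, P* = 5.8603.
With the tax, the buyer price exceeds the seller price by 9.125: (39.5 − 7.5Q) − (1.375 + Q) = 9.125 → Q' = 3.4118.
ΔQ = 4.4853 − 3.4118 = 1.0735; the wedge equals the tax, 9.125.
The triangle = ½ × 1.0735 × 9.125 = 4.90.

4.90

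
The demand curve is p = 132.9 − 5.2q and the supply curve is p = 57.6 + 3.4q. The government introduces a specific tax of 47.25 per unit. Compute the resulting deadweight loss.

129.80

Competitive equilibrium: 132.9 − 5.2q = 57.6 + 3.4q → q* = 8.7558, p* = 87.3698.
With the tax, the buyer price exceeds the seller price by 47.25: (132.9 − 5.2q) − (57.6 + 3.4q) = 47.25 → q' = 3.2616.
Δq = 8.7558 − 3.2616 = 5.4942; the wedge equals the tax, 47.25.
DWL = ½ × 5.4942 × 47.25 = 129.80.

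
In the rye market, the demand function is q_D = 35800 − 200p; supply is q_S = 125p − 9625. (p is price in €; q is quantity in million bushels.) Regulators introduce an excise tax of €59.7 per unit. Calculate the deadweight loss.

€137080.38 million

In inverse form: demand p = 179 − 0.005q, supply p = 77 + 0.008q.
Competitive equilibrium: 179 − 0.005q = 77 + 0.008q → q* = 7846.1538, p* = 139.7692.
With the tax, the buyer price exceeds the seller price by 59.7: (179 − 0.005q) − (77 + 0.008q) = 59.7 → q' = 3253.8462.
Δq = 7846.1538 − 3253.8462 = 4592.3076; the wedge equals the tax, 59.7.
Welfare loss = ½ × 4592.3076 × 59.7 = €137080.38 million.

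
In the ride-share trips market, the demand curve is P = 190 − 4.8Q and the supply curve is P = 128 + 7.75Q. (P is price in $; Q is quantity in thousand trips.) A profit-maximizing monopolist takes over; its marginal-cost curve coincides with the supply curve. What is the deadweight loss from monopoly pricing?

$11.72 thousand

Competitive equilibrium: 190 − 4.8Q = 128 + 7.75Q → Q* = 4.9402, P* = 166.2869.
Marginal revenue: MR = 190 − 9.6Q. Set MR = MC: 190 − 9.6Q = 128 + 7.75Q → Q_m = 3.5735.
Price P_m = 190 − 4.8·3.5735 = 172.8472; MC(Q_m) = 128 + 7.75·3.5735 = 155.6946.
Competitive Q* = 4.9402, so ΔQ = 1.3667; wedge = 172.8472 − 155.6946 = 17.1526.
DWL = ½ × 1.3667 × 17.1526 = $11.72 thousand.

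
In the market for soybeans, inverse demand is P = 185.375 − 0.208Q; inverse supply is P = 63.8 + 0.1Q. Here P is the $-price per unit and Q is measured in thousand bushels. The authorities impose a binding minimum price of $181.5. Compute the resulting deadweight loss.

$21782.82 thousand

Competitive equilibrium: 185.375 − 0.208Q = 63.8 + 0.1Q → Q* = 394.72403, P* = 103.2724.
At the floor P = 181.5, quantity demanded = (185.375 − 181.5)/0.208 = 18.62981.
Sellers' marginal cost at Q' = 18.62981: 63.8 + 0.1·18.62981 = 65.66298.
ΔQ = 394.72403 − 18.62981 = 376.09422; wedge = 181.5 − 65.66298 = 115.83702.
The triangle = ½ × 376.09422 × 115.83702 = $21782.82 thousand.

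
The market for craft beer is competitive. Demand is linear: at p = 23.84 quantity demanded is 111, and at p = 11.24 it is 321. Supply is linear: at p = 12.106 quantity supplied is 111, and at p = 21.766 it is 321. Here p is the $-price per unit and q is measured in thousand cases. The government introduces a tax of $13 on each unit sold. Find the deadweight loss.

$797.17 thousand

Demand slope = (11.24 − 23.84)/(321 − 111) = −0.06, so p = 30.5 − 0.06q.
Supply slope = (21.766 − 12.106)/(321 − 111) = 0.046, so p = 7 + 0.046q.
Competitive equilibrium: 30.5 − 0.06q = 7 + 0.046q → q* = 221.6981, p* = 17.1981.
With the tax, the buyer price exceeds the seller price by 13: (30.5 − 0.06q) − (7 + 0.046q) = 13 → q' = 99.0566.
Δq = 221.6981 − 99.0566 = 122.6415; the wedge equals the tax, 13.
Welfare loss = ½ × 122.6415 × 13 = $797.17 thousand.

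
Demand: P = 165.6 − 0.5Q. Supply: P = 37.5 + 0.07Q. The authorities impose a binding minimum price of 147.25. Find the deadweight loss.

Competitive equilibrium: 165.6 − 0.5Q = 37.5 + 0.07Q → Q* = 224.7368, P* = 53.2316.
At the floor P = 147.25, quantity demanded = (165.6 − 147.25)/0.5 = 36.7.
Sellers' marginal cost at Q' = 36.7: 37.5 + 0.07·36.7 = 40.069.
ΔQ = 224.7368 − 36.7 = 188.0368; wedge = 147.25 − 40.069 = 107.181.
Deadweight loss = ½ × 188.0368 × 107.181 = 10076.99.

10076.99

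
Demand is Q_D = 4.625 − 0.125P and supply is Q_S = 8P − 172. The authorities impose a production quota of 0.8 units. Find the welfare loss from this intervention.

4.98

In inverse form: demand P = 37 − 8Q, supply P = 21.5 + 0.125Q.
Competitive equilibrium: 37 − 8Q = 21.5 + 0.125Q → Q* = 1.9077, P* = 21.7385.
At Q = 0.8: demand price = 37 − 8·0.8 = 30.6; supply price = 21.5 + 0.125·0.8 = 21.6.
ΔQ = 1.9077 − 0.8 = 1.1077; wedge = 30.6 − 21.6 = 9.
The triangle = ½ × 1.1077 × 9 = 4.98.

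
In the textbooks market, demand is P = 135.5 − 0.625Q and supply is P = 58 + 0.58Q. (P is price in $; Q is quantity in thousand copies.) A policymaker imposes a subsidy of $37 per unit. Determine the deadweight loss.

Competitive equilibrium: 135.5 − 0.625Q = 58 + 0.58Q → Q* = 64.3154, P* = 95.3029.
The subsidy lowers effective supply by 37: P = 21 + 0.58Q.
New quantity: 135.5 − 0.625Q = 21 + 0.58Q → Q' = 95.0207.
Overproduction ΔQ = 95.0207 − 64.3154 = 30.7053; wedge = subsidy = 37.
Welfare loss = ½ × 30.7053 × 37 = $568.05 thousand.

$568.05 thousand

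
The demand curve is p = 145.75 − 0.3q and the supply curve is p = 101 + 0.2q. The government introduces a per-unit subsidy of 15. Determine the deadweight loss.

Competitive equilibrium: 145.75 − 0.3q = 101 + 0.2q → q* = 89.5, p* = 118.9.
The subsidy lowers effective supply by 15: p = 86 + 0.2q.
New quantity: 145.75 − 0.3q = 86 + 0.2q → q' = 119.5.
Overproduction Δq = 119.5 − 89.5 = 30; wedge = subsidy = 15.
DWL = ½ × 30 × 15 = 225.

225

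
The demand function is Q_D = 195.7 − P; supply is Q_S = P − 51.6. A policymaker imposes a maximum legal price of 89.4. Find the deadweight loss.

1173.06

In inverse form: demand P = 195.7 − Q, supply P = 51.6 + Q.
Competitive equilibrium: 195.7 − Q = 51.6 + Q → Q* = 72.05, P* = 123.65.
At the ceiling P = 89.4, quantity supplied = (89.4 − 51.6)/1 = 37.8.
Willingness to pay at Q' = 37.8: 195.7 − 1·37.8 = 157.9.
ΔQ = 72.05 − 37.8 = 34.25; wedge = 157.9 − 89.4 = 68.5.
DWL = ½ × 34.25 × 68.5 = 1173.06.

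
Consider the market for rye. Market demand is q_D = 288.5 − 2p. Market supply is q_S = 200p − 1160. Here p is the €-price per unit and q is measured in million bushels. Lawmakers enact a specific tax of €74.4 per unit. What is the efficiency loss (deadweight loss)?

In inverse form: demand p = 144.25 − 0.5q, supply p = 5.8 + 0.005q.
Competitive equilibrium: 144.25 − 0.5q = 5.8 + 0.005q → q* = 274.1584, p* = 7.1708.
With the tax, the buyer price exceeds the seller price by 74.4: (144.25 − 0.5q) − (5.8 + 0.005q) = 74.4 → q' = 126.8317.
Δq = 274.1584 − 126.8317 = 147.3267; the wedge equals the tax, 74.4.
The triangle = ½ × 147.3267 × 74.4 = €5480.55 million.

€5480.55 million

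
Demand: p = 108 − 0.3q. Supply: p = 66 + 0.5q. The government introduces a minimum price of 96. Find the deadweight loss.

62.50

Competitive equilibrium: 108 − 0.3q = 66 + 0.5q → q* = 52.5, p* = 92.25.
At the floor p = 96, quantity demanded = (108 − 96)/0.3 = 40.
Sellers' marginal cost at q' = 40: 66 + 0.5·40 = 86.
Δq = 52.5 − 40 = 12.5; wedge = 96 − 86 = 10.
The triangle = ½ × 12.5 × 10 = 62.50.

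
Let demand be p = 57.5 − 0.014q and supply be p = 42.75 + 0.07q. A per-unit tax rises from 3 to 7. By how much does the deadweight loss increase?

238.10

Competitive equilibrium: 57.5 − 0.014q = 42.75 + 0.07q → q* = 175.5952, p* = 55.0417.
For a per-unit tax t: Δq = t/0.084, so DWL = ½·t·(t/0.084) = t²/0.168.
At t = 3: DWL = 53.571. At t = 7: DWL = 291.667.
Increase = 291.667 − 53.571 = 238.10.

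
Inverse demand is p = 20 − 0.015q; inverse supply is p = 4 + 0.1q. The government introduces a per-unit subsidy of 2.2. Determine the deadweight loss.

Competitive equilibrium: 20 − 0.015q = 4 + 0.1q → q* = 139.1304, p* = 17.913.
The subsidy lowers effective supply by 2.2: p = 1.8 + 0.1q.
New quantity: 20 − 0.015q = 1.8 + 0.1q → q' = 158.2609.
Overproduction Δq = 158.2609 − 139.1304 = 19.1305; wedge = subsidy = 2.2.
DWL = ½ × 19.1305 × 2.2 = 21.04.

21.04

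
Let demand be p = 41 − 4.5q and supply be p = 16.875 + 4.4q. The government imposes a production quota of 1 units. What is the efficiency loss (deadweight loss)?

13.02

Competitive equilibrium: 41 − 4.5q = 16.875 + 4.4q → q* = 2.7107, p* = 28.802.
At q = 1: demand price = 41 − 4.5·1 = 36.5; supply price = 16.875 + 4.4·1 = 21.275.
Δq = 2.7107 − 1 = 1.7107; wedge = 36.5 − 21.275 = 15.225.
The triangle = ½ × 1.7107 × 15.225 = 13.02.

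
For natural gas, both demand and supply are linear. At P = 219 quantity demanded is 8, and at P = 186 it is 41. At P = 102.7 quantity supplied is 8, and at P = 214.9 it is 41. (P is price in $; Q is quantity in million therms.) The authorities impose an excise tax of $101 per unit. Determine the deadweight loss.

Demand slope = (186 − 219)/(41 − 8) = −1, so P = 227 − Q.
Supply slope = (214.9 − 102.7)/(41 − 8) = 3.4, so P = 75.5 + 3.4Q.
Competitive equilibrium: 227 − Q = 75.5 + 3.4Q → Q* = 34.4318, P* = 192.5682.
With the tax, the buyer price exceeds the seller price by 101: (227 − Q) − (75.5 + 3.4Q) = 101 → Q' = 11.4773.
ΔQ = 34.4318 − 11.4773 = 22.9545; the wedge equals the tax, 101.
Deadweight loss = ½ × 22.9545 × 101 = $1159.20 million.

$1159.20 million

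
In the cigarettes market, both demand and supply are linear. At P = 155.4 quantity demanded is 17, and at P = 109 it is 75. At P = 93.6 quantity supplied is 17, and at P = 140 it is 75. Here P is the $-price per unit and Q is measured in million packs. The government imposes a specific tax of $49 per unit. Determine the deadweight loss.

Demand slope = (109 − 155.4)/(75 − 17) = −0.8, so P = 169 − 0.8Q.
Supply slope = (140 − 93.6)/(75 − 17) = 0.8, so P = 80 + 0.8Q.
Competitive equilibrium: 169 − 0.8Q = 80 + 0.8Q → Q* = 55.625, P* = 124.5.
With the tax, the buyer price exceeds the seller price by 49: (169 − 0.8Q) − (80 + 0.8Q) = 49 → Q' = 25.
ΔQ = 55.625 − 25 = 30.625; the wedge equals the tax, 49.
Deadweight loss = ½ × 30.625 × 49 = $750.31 million.

$750.31 million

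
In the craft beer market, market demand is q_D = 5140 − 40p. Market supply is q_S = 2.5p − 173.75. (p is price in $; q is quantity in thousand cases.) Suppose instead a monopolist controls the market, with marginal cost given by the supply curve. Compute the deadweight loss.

$12.64 thousand

In inverse form: demand p = 128.5 − 0.025q, supply p = 69.5 + 0.4q.
Competitive equilibrium: 128.5 − 0.025q = 69.5 + 0.4q → q* = 138.8235, p* = 125.0294.
Marginal revenue: MR = 128.5 − 0.05q. Set MR = MC: 128.5 − 0.05q = 69.5 + 0.4q → q_m = 131.1111.
Price p_m = 128.5 − 0.025·131.1111 = 125.2222; MC(q_m) = 69.5 + 0.4·131.1111 = 121.9444.
Competitive q* = 138.8235, so Δq = 7.7124; wedge = 125.2222 − 121.9444 = 3.2778.
Deadweight loss = ½ × 7.7124 × 3.2778 = $12.64 thousand.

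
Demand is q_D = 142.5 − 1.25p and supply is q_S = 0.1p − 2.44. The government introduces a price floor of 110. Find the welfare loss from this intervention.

In inverse form: demand p = 114 − 0.8q, supply p = 24.4 + 10q.
Competitive equilibrium: 114 − 0.8q = 24.4 + 10q → q* = 8.2963, p* = 107.363.
At the floor p = 110, quantity demanded = (114 − 110)/0.8 = 5.
Sellers' marginal cost at q' = 5: 24.4 + 10·5 = 74.4.
Δq = 8.2963 − 5 = 3.2963; wedge = 110 − 74.4 = 35.6.
DWL = ½ × 3.2963 × 35.6 = 58.67.

58.67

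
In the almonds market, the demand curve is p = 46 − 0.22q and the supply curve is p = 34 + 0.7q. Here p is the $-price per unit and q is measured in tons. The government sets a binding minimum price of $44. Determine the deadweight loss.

Competitive equilibrium: 46 − 0.22q = 34 + 0.7q → q* = 13.0435, p* = 43.1304.
At the floor p = 44, quantity demanded = (46 − 44)/0.22 = 9.0909.
Sellers' marginal cost at q' = 9.0909: 34 + 0.7·9.0909 = 40.3636.
Δq = 13.0435 − 9.0909 = 3.9526; wedge = 44 − 40.3636 = 3.6364.
The triangle = ½ × 3.9526 × 3.6364 = $7.19.

$7.19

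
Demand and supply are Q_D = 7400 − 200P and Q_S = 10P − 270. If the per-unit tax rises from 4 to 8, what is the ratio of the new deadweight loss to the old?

4

In inverse form: demand P = 37 − 0.005Q, supply P = 27 + 0.1Q.
Competitive equilibrium: 37 − 0.005Q = 27 + 0.1Q → Q* = 95.2381, P* = 36.5238.
For a per-unit tax t: ΔQ = t/0.105, so DWL = ½·t·(t/0.105) = t²/0.21.
At t = 4: DWL = 76.190. At t = 8: DWL = 304.762.
Ratio = (8/4)² = 4.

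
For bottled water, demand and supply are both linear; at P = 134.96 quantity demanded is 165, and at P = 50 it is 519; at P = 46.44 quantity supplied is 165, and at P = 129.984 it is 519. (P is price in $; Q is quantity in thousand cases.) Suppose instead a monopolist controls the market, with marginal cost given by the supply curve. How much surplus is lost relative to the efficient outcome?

Demand slope = (50 − 134.96)/(519 − 165) = −0.24, so P = 174.56 − 0.24Q.
Supply slope = (129.984 − 46.44)/(519 − 165) = 0.236, so P = 7.5 + 0.236Q.
Competitive equilibrium: 174.56 − 0.24Q = 7.5 + 0.236Q → Q* = 350.9664, P* = 90.3281.
Marginal revenue: MR = 174.56 − 0.48Q. Set MR = MC: 174.56 − 0.48Q = 7.5 + 0.236Q → Q_m = 233.324.
Price P_m = 174.56 − 0.24·233.324 = 118.5622; MC(Q_m) = 7.5 + 0.236·233.324 = 62.5645.
Competitive Q* = 350.9664, so ΔQ = 117.6424; wedge = 118.5622 − 62.5645 = 55.9977.
Deadweight loss = ½ × 117.6424 × 55.9977 = $3293.85 thousand.

$3293.85 thousand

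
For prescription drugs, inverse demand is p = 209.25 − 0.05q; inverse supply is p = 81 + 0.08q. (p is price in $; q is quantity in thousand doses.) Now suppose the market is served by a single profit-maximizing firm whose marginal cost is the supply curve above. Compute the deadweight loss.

$4881.31 thousand

Competitive equilibrium: 209.25 − 0.05q = 81 + 0.08q → q* = 986.5385, p* = 159.9231.
Marginal revenue: MR = 209.25 − 0.1q. Set MR = MC: 209.25 − 0.1q = 81 + 0.08q → q_m = 712.5.
Price p_m = 209.25 − 0.05·712.5 = 173.625; MC(q_m) = 81 + 0.08·712.5 = 138.
Competitive q* = 986.5385, so Δq = 274.0385; wedge = 173.625 − 138 = 35.625.
The triangle = ½ × 274.0385 × 35.625 = $4881.31 thousand.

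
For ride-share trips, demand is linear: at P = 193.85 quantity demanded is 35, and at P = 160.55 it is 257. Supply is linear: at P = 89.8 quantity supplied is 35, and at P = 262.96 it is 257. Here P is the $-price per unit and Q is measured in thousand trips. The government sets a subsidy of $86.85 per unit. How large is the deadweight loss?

Demand slope = (160.55 − 193.85)/(257 − 35) = −0.15, so P = 199.1 − 0.15Q.
Supply slope = (262.96 − 89.8)/(257 − 35) = 0.78, so P = 62.5 + 0.78Q.
Competitive equilibrium: 199.1 − 0.15Q = 62.5 + 0.78Q → Q* = 146.8817, P* = 177.0677.
The subsidy lowers effective supply by 86.85: P = 0.78Q − 24.35.
New quantity: 199.1 − 0.15Q = 0.78Q − 24.35 → Q' = 240.2688.
Overproduction ΔQ = 240.2688 − 146.8817 = 93.3871; wedge = subsidy = 86.85.
Welfare loss = ½ × 93.3871 × 86.85 = $4055.33 thousand.

$4055.33 thousand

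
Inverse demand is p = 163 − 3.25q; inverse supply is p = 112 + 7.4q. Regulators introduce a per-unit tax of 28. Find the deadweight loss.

Competitive equilibrium: 163 − 3.25q = 112 + 7.4q → q* = 4.7887, p* = 147.4366.
With the tax, the buyer price exceeds the seller price by 28: (163 − 3.25q) − (112 + 7.4q) = 28 → q' = 2.1596.
Δq = 4.7887 − 2.1596 = 2.6291; the wedge equals the tax, 28.
Deadweight loss = ½ × 2.6291 × 28 = 36.81.

36.81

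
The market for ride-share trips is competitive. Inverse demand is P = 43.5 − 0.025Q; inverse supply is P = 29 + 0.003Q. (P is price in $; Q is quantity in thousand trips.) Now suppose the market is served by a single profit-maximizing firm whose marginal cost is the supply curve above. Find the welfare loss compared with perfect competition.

$835.36 thousand

Competitive equilibrium: 43.5 − 0.025Q = 29 + 0.003Q → Q* = 517.8571, P* = 30.5536.
Marginal revenue: MR = 43.5 − 0.05Q. Set MR = MC: 43.5 − 0.05Q = 29 + 0.003Q → Q_m = 273.5849.
Price P_m = 43.5 − 0.025·273.5849 = 36.6604; MC(Q_m) = 29 + 0.003·273.5849 = 29.8208.
Competitive Q* = 517.8571, so ΔQ = 244.2722; wedge = 36.6604 − 29.8208 = 6.8396.
Deadweight loss = ½ × 244.2722 × 6.8396 = $835.36 thousand.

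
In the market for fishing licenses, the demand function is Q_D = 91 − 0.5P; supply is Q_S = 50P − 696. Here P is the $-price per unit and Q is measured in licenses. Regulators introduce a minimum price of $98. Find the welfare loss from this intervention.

$1715.07

In inverse form: demand P = 182 − 2Q, supply P = 13.92 + 0.02Q.
Competitive equilibrium: 182 − 2Q = 13.92 + 0.02Q → Q* = 83.2079, P* = 15.5842.
At the floor P = 98, quantity demanded = (182 − 98)/2 = 42.
Sellers' marginal cost at Q' = 42: 13.92 + 0.02·42 = 14.76.
ΔQ = 83.2079 − 42 = 41.2079; wedge = 98 − 14.76 = 83.24.
The triangle = ½ × 41.2079 × 83.24 = $1715.07.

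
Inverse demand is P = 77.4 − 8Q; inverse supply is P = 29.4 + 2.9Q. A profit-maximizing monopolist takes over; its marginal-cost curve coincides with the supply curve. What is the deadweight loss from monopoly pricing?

Competitive equilibrium: 77.4 − 8Q = 29.4 + 2.9Q → Q* = 4.4037, P* = 42.1706.
Marginal revenue: MR = 77.4 − 16Q. Set MR = MC: 77.4 − 16Q = 29.4 + 2.9Q → Q_m = 2.5397.
Price P_m = 77.4 − 8·2.5397 = 57.0824; MC(Q_m) = 29.4 + 2.9·2.5397 = 36.7651.
Competitive Q* = 4.4037, so ΔQ = 1.864; wedge = 57.0824 − 36.7651 = 20.3173.
The triangle = ½ × 1.864 × 20.3173 = 18.94.

18.94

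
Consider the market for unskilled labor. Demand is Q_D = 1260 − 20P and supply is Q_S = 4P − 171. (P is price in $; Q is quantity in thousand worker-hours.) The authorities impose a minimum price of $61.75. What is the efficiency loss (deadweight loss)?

$270.94 thousand

In inverse form: demand P = 63 − 0.05Q, supply P = 42.75 + 0.25Q.
Competitive equilibrium: 63 − 0.05Q = 42.75 + 0.25Q → Q* = 67.5, P* = 59.625.
At the floor P = 61.75, quantity demanded = (63 − 61.75)/0.05 = 25.
Sellers' marginal cost at Q' = 25: 42.75 + 0.25·25 = 49.
ΔQ = 67.5 − 25 = 42.5; wedge = 61.75 − 49 = 12.75.
The triangle = ½ × 42.5 × 12.75 = $270.94 thousand.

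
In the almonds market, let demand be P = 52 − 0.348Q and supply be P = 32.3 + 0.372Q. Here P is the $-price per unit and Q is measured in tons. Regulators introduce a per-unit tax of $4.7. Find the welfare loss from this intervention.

Competitive equilibrium: 52 − 0.348Q = 32.3 + 0.372Q → Q* = 27.3611, P* = 42.4783.
With the tax, the buyer price exceeds the seller price by 4.7: (52 − 0.348Q) − (32.3 + 0.372Q) = 4.7 → Q' = 20.8333.
ΔQ = 27.3611 − 20.8333 = 6.5278; the wedge equals the tax, 4.7.
Deadweight loss = ½ × 6.5278 × 4.7 = $15.34.

$15.34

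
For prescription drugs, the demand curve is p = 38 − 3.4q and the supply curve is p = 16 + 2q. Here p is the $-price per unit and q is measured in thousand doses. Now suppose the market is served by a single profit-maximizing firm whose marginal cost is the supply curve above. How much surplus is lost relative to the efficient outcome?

$6.69 thousand

Competitive equilibrium: 38 − 3.4q = 16 + 2q → q* = 4.0741, p* = 24.1481.
Marginal revenue: MR = 38 − 6.8q. Set MR = MC: 38 − 6.8q = 16 + 2q → q_m = 2.5.
Price p_m = 38 − 3.4·2.5 = 29.5; MC(q_m) = 16 + 2·2.5 = 21.
Competitive q* = 4.0741, so Δq = 1.5741; wedge = 29.5 − 21 = 8.5.
Welfare loss = ½ × 1.5741 × 8.5 = $6.69 thousand.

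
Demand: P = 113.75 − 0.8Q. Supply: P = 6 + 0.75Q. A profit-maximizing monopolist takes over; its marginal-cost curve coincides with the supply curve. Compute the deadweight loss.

Competitive equilibrium: 113.75 − 0.8Q = 6 + 0.75Q → Q* = 69.5161, P* = 58.1371.
Marginal revenue: MR = 113.75 − 1.6Q. Set MR = MC: 113.75 − 1.6Q = 6 + 0.75Q → Q_m = 45.8511.
Price P_m = 113.75 − 0.8·45.8511 = 77.0691; MC(Q_m) = 6 + 0.75·45.8511 = 40.3883.
Competitive Q* = 69.5161, so ΔQ = 23.665; wedge = 77.0691 − 40.3883 = 36.6808.
DWL = ½ × 23.665 × 36.6808 = 434.03.

434.03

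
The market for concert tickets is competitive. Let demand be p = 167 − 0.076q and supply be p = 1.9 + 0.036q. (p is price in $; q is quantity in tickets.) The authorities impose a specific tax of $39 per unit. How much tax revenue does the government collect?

Competitive equilibrium: 167 − 0.076q = 1.9 + 0.036q → q* = 1474.1071, p* = 54.9679.
With the tax, the buyer price exceeds the seller price by 39: (167 − 0.076q) − (1.9 + 0.036q) = 39 → q' = 1125.8929.
Tax revenue = 39 × 1125.8929 = $43909.82.

$43909.82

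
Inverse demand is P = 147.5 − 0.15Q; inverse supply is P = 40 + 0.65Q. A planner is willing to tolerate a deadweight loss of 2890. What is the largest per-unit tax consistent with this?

68

Competitive equilibrium: 147.5 − 0.15Q = 40 + 0.65Q → Q* = 134.375, P* = 127.3438.
A tax t gives ΔQ = t/0.8 and wedge t, so DWL = t²/1.6.
t²/1.6 = 2890 → t² = 4624 → t = 68.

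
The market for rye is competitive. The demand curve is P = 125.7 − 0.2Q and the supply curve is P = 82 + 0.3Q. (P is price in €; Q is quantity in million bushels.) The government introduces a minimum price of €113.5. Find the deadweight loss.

€174.24 million

Competitive equilibrium: 125.7 − 0.2Q = 82 + 0.3Q → Q* = 87.4, P* = 108.22.
At the floor P = 113.5, quantity demanded = (125.7 − 113.5)/0.2 = 61.
Sellers' marginal cost at Q' = 61: 82 + 0.3·61 = 100.3.
ΔQ = 87.4 − 61 = 26.4; wedge = 113.5 − 100.3 = 13.2.
Welfare loss = ½ × 26.4 × 13.2 = €174.24 million.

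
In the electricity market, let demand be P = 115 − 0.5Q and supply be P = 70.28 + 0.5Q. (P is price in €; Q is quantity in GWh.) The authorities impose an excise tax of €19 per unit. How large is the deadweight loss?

€180.50

Competitive equilibrium: 115 − 0.5Q = 70.28 + 0.5Q → Q* = 44.72, P* = 92.64.
With the tax, the buyer price exceeds the seller price by 19: (115 − 0.5Q) − (70.28 + 0.5Q) = 19 → Q' = 25.72.
ΔQ = 44.72 − 25.72 = 19; the wedge equals the tax, 19.
DWL = ½ × 19 × 19 = €180.50.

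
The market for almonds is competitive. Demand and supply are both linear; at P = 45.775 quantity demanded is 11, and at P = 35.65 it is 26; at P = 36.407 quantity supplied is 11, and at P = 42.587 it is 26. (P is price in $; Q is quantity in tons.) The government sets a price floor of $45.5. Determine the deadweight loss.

Demand slope = (35.65 − 45.775)/(26 − 11) = −0.675, so P = 53.2 − 0.675Q.
Supply slope = (42.587 − 36.407)/(26 − 11) = 0.412, so P = 31.875 + 0.412Q.
Competitive equilibrium: 53.2 − 0.675Q = 31.875 + 0.412Q → Q* = 19.6182, P* = 39.9577.
At the floor P = 45.5, quantity demanded = (53.2 − 45.5)/0.675 = 11.4074.
Sellers' marginal cost at Q' = 11.4074: 31.875 + 0.412·11.4074 = 36.5748.
ΔQ = 19.6182 − 11.4074 = 8.2108; wedge = 45.5 − 36.5748 = 8.9252.
Deadweight loss = ½ × 8.2108 × 8.9252 = $36.64.

$36.64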